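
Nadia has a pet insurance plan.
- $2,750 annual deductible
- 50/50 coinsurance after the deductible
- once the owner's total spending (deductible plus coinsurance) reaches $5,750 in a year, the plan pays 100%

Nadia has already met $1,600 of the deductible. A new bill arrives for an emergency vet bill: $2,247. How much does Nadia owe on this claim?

Remaining deductible: $2,750 − $1,600 = $1,150.
That leaves $2,247 − $1,150 = $1,097 for coinsurance.
Owner's 50% share of $1,097 is $548.50.
So the owner owes $1,150 + $548.50 = $1,698.50 before any cap.
Year-to-date out-of-pocket becomes $1,600 + $1,698.50 = $3,298.50, still under the $5,750 maximum, so no cap applies.

$1,698.50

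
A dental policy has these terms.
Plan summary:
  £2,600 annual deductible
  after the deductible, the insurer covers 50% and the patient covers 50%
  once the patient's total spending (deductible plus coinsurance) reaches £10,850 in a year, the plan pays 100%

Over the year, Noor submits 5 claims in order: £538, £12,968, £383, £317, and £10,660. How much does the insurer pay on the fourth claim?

Claim 1 (£538): all of it applies to the deductible. Cost to patient: £538. OOP to date £538. Insurer: £538 − £538 = £0.
Claim 2 (£12,968): £2,062 finishes the deductible; £10,906 goes to coinsurance; patient's 50% is £5,453. Patient owes £7,515 (running OOP £8,053). Insurer: £12,968 − £7,515 = £5,453.
Claim 3 (£383): deductible already satisfied, so patient's share is 50% × £383 = £191.50. Patient pays £191.50; OOP now £8,244.50. Insurer: £383 − £191.50 = £191.50.
Claim 4 (£317): 50% coinsurance on £317 = £158.50. Patient owes £158.50 (running OOP £8,403). Insurer: £317 − £158.50 = £158.50.

£158.50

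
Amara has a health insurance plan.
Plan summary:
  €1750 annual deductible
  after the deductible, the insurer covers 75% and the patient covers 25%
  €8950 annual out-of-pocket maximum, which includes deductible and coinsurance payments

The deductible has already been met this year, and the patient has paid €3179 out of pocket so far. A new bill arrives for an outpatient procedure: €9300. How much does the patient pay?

The deductible is already satisfied, so the full bill goes to coinsurance.
Coinsurance: €9300 × 25% = €2325.
Cumulative spending €3179 + €2325 = €5504 stays under the €8950 maximum.

€2325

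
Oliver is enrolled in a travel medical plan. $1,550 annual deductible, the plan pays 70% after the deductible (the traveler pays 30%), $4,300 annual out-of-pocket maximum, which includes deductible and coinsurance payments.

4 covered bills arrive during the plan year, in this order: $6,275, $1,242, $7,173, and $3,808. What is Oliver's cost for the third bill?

$959.90

Claim 1 — $6,275: deductible takes $1,550, $4,725 remains; traveler's 30% is $1,417.50. Cost to traveler: $2,967.50. OOP to date $2,967.50.
Claim 2 — $1,242: deductible already satisfied, so traveler's share is 30% × $1,242 = $372.60. Traveler owes $372.60 (running OOP $3,340.10).
Claim 3 — $7,173: deductible already satisfied, so traveler's share is 30% × $7,173 = $2,151.90. OOP would hit $5,492 > $4,300, so the cap limits the traveler to $4,300 − $3,340.10 = $959.90.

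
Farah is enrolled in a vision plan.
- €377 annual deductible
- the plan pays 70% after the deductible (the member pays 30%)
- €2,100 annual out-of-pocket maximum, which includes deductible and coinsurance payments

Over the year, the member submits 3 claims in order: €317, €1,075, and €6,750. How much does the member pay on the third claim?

€1,418.50

Claim 1 (€317): fully absorbed by the deductible. Member pays €317; OOP now €317.
Claim 2 (€1,075): €60 finishes the deductible; €1,015 goes to coinsurance; member's 30% is €304.50. Cost to member: €364.50. OOP to date €681.50.
Claim 3 (€6,750): deductible met; 30% of €6,750 = €2,025. OOP would hit €2,706.50 > €2,100, so the cap limits the member to €2,100 − €681.50 = €1,418.50.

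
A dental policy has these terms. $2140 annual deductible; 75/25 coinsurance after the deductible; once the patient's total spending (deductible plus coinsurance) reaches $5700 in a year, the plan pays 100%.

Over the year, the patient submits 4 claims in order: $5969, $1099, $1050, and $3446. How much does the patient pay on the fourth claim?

$861.50

Claim 1 — $5969: $2140 finishes the deductible; $3829 goes to coinsurance; 25% of $3829 = $957.25. Patient owes $3097.25 (running OOP $3097.25).
Claim 2 — $1099: deductible already satisfied, so patient's share is 25% × $1099 = $274.75. Patient pays $274.75; OOP now $3372.
Claim 3 — $1050: 25% coinsurance on $1050 = $262.50. Cost to patient: $262.50. OOP to date $3634.50.
Claim 4 — $3446: deductible already satisfied, so patient's share is 25% × $3446 = $861.50. Patient pays $861.50; OOP now $4496.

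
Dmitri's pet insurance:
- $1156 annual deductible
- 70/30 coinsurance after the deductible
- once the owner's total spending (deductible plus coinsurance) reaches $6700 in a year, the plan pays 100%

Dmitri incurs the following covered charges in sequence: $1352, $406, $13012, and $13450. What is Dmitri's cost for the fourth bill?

#1 ($1352): $1156 finishes the deductible; $196 goes to coinsurance; 30% of $196 = $58.80. Owner pays $1214.80; OOP now $1214.80.
#2 ($406): 30% coinsurance on $406 = $121.80. Owner owes $121.80 (running OOP $1336.60).
#3 ($13012): 30% coinsurance on $13012 = $3903.60. Cost to owner: $3903.60. OOP to date $5240.20.
#4 ($13450): deductible met; 30% of $13450 = $4035. OOP would hit $9275.20 > $6700, so the cap limits the owner to $6700 − $5240.20 = $1459.80.

$1459.80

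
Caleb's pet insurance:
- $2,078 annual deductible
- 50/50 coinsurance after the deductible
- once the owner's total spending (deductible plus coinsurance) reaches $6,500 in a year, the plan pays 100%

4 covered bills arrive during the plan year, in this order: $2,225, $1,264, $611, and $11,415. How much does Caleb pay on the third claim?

$305.50

Claim 1 ($2,225): deductible takes $2,078, $147 remains; coinsurance $147 × 50% = $73.50. Cost to owner: $2,151.50. OOP to date $2,151.50.
Claim 2 ($1,264): deductible met; 50% of $1,264 = $632. Owner owes $632 (running OOP $2,783.50).
Claim 3 ($611): deductible already satisfied, so owner's share is 50% × $611 = $305.50. Owner owes $305.50 (running OOP $3,089).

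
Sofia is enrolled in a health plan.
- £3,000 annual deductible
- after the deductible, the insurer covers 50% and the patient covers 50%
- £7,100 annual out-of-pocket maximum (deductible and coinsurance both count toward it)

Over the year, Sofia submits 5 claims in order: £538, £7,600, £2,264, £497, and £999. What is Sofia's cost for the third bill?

Claim 1 (£538): entire amount goes to the deductible. Patient owes £538 (running OOP £538).
Claim 2 (£7,600): £2,462 to deductible, leaving £5,138; coinsurance £5,138 × 50% = £2,569. Patient owes £5,031 (running OOP £5,569).
Claim 3 (£2,264): deductible met; 50% of £2,264 = £1,132. Patient pays £1,132; OOP now £6,701.

£1,132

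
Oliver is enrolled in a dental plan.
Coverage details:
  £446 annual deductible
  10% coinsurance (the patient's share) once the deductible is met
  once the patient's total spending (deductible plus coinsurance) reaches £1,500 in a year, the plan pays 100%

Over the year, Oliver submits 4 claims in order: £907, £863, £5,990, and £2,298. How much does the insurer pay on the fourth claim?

Claim 1 — £907: £446 finishes the deductible; £461 goes to coinsurance; 10% of £461 = £46.10. Patient owes £492.10 (running OOP £492.10). Insurer: £907 − £492.10 = £414.90.
Claim 2 — £863: deductible already satisfied, so patient's share is 10% × £863 = £86.30. Patient pays £86.30; OOP now £578.40. Insurer: £863 − £86.30 = £776.70.
Claim 3 — £5,990: deductible met; 10% of £5,990 = £599. Cost to patient: £599. OOP to date £1,177.40. Plan pays £5,990 − £599 = £5,391.
Claim 4 — £2,298: deductible already satisfied, so patient's share is 10% × £2,298 = £229.80. Cost to patient: £229.80. OOP to date £1,407.20. Plan pays £2,298 − £229.80 = £2,068.20.

£2,068.20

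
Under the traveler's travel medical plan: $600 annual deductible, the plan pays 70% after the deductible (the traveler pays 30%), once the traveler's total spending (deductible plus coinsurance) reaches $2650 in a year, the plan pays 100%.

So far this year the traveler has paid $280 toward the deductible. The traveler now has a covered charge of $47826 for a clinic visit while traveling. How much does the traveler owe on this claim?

Remaining deductible: $600 − $280 = $320.
After the $320 deductible portion, $47826 − $320 = $47506 is subject to coinsurance.
30% of $47506 = $14251.80 falls to the traveler.
So the traveler owes $320 + $14251.80 = $14571.80 before any cap.
Adding $14571.80 to the $280 already spent would give $14851.80, which exceeds the $2650 cap; the traveler pays just $2650 − $280 = $2370.

$2370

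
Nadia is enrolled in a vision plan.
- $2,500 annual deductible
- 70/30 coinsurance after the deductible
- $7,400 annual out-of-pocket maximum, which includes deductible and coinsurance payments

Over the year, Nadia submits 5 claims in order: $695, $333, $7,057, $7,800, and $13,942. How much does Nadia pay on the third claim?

$3,147.50

Bill 1, $695: all of it applies to the deductible. Member pays $695; OOP now $695.
Bill 2, $333: all of it applies to the deductible. Member pays $333; OOP now $1,028.
Bill 3, $7,057: $1,472 to deductible, leaving $5,585; coinsurance $5,585 × 30% = $1,675.50. Member pays $3,147.50; OOP now $4,175.50.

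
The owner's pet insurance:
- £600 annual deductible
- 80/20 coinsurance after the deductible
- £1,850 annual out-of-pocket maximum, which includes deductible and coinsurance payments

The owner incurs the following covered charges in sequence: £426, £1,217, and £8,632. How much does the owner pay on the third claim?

£1,041.40

Claim 1 (£426): all of it applies to the deductible. Cost to owner: £426. OOP to date £426.
Claim 2 (£1,217): deductible takes £174, £1,043 remains; 20% of £1,043 = £208.60. Owner owes £382.60 (running OOP £808.60).
Claim 3 (£8,632): deductible met; 20% of £8,632 = £1,726.40. Adding that to £808.60 gives £2,535, past the £1,850 cap; owner pays only £1,850 − £808.60 = £1,041.40.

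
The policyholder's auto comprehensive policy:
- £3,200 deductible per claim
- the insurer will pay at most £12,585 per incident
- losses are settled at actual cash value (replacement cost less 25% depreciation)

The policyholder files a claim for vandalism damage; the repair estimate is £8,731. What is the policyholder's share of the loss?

Actual cash value after 25% depreciation: £8,731 × 75% = £6,548.25.
After the deductible, £6,548.25 − £3,200 = £3,348.25 remains.
£3,348.25 is within the £12,585 limit, so the insurer pays £3,348.25.
The policyholder bears the rest of the original loss: £8,731 − £3,348.25 = £5,382.75.

£5,382.75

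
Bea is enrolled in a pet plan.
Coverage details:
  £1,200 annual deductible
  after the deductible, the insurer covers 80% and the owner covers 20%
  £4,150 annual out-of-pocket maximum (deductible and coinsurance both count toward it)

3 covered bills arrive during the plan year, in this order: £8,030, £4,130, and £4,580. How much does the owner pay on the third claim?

Bill 1, £8,030: £1,200 to deductible, leaving £6,830; coinsurance £6,830 × 20% = £1,366. Owner owes £2,566 (running OOP £2,566).
Bill 2, £4,130: 20% coinsurance on £4,130 = £826. Cost to owner: £826. OOP to date £3,392.
Bill 3, £4,580: deductible met; 20% of £4,580 = £916. Adding that to £3,392 gives £4,308, past the £4,150 cap; owner pays only £4,150 − £3,392 = £758.

£758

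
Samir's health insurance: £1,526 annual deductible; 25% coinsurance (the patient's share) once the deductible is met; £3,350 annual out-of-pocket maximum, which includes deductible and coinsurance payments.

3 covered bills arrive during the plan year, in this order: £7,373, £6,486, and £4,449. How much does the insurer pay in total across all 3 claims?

Claim 1 — £7,373: deductible takes £1,526, £5,847 remains; coinsurance £5,847 × 25% = £1,461.75. Patient pays £2,987.75; OOP now £2,987.75. Insurer: £7,373 − £2,987.75 = £4,385.25.
Claim 2 — £6,486: deductible met; 25% of £6,486 = £1,621.50. Adding that to £2,987.75 gives £4,609.25, past the £3,350 cap; patient pays only £3,350 − £2,987.75 = £362.25. Plan pays £6,486 − £362.25 = £6,123.75.
Claim 3 — £4,449: deductible already satisfied, so patient's share is 25% × £4,449 = £1,112.25. OOP would hit £4,462.25 > £3,350, so the cap limits the patient to £3,350 − £3,350 = £0. Insurer: £4,449 − £0 = £4,449.
Insurer total = bills − patient's total = £18,308 − £3,350 = £14,958.

£14,958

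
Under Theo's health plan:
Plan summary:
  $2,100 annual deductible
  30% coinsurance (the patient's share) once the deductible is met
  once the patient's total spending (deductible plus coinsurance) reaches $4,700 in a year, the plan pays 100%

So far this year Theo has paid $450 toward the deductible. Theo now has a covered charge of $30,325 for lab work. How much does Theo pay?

Remaining deductible: $2,100 − $450 = $1,650.
That leaves $30,325 − $1,650 = $28,675 for coinsurance.
30% of $28,675 = $8,602.50 falls to the patient.
Patient responsibility before any cap: $1,650 + $8,602.50 = $10,252.50.
Adding $10,252.50 to the $450 already spent would give $10,702.50, which exceeds the $4,700 cap; the patient pays just $4,700 − $450 = $4,250.

$4,250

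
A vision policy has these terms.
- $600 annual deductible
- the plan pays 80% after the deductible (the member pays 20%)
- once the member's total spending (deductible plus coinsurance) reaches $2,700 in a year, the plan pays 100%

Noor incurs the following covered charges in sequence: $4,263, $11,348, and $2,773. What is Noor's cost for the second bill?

$1,367.40

Claim 1 — $4,263: $600 to deductible, leaving $3,663; coinsurance $3,663 × 20% = $732.60. Cost to member: $1,332.60. OOP to date $1,332.60.
Claim 2 — $11,348: deductible already satisfied, so member's share is 20% × $11,348 = $2,269.60. Adding that to $1,332.60 gives $3,602.20, past the $2,700 cap; member pays only $2,700 − $1,332.60 = $1,367.40.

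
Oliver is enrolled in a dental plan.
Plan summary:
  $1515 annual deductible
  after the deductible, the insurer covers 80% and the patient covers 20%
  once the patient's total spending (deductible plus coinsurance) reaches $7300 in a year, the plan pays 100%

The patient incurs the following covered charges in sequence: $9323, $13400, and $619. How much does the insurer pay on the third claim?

#1 ($9323): deductible takes $1515, $7808 remains; 20% of $7808 = $1561.60. Patient pays $3076.60; OOP now $3076.60. Plan pays $9323 − $3076.60 = $6246.40.
#2 ($13400): deductible already satisfied, so patient's share is 20% × $13400 = $2680. Patient owes $2680 (running OOP $5756.60). Plan pays $13400 − $2680 = $10720.
#3 ($619): deductible already satisfied, so patient's share is 20% × $619 = $123.80. Cost to patient: $123.80. OOP to date $5880.40. Insurer: $619 − $123.80 = $495.20.

$495.20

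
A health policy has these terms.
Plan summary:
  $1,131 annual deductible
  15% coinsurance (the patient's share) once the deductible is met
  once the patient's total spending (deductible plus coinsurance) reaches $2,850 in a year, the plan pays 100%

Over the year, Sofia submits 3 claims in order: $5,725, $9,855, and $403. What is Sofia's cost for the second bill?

Claim 1 — $5,725: $1,131 finishes the deductible; $4,594 goes to coinsurance; patient's 15% is $689.10. Patient owes $1,820.10 (running OOP $1,820.10).
Claim 2 — $9,855: deductible met; 15% of $9,855 = $1,478.25. OOP would hit $3,298.35 > $2,850, so the cap limits the patient to $2,850 − $1,820.10 = $1,029.90.

$1,029.90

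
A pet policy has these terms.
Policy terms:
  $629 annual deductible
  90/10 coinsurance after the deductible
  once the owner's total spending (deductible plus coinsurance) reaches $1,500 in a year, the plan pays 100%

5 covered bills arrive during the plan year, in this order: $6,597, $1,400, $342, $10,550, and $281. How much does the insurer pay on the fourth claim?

#1 ($6,597): deductible takes $629, $5,968 remains; 10% of $5,968 = $596.80. Owner owes $1,225.80 (running OOP $1,225.80). Plan pays $6,597 − $1,225.80 = $5,371.20.
#2 ($1,400): 10% coinsurance on $1,400 = $140. Owner owes $140 (running OOP $1,365.80). Insurer: $1,400 − $140 = $1,260.
#3 ($342): deductible already satisfied, so owner's share is 10% × $342 = $34.20. Cost to owner: $34.20. OOP to date $1,400. Insurer: $342 − $34.20 = $307.80.
#4 ($10,550): deductible already satisfied, so owner's share is 10% × $10,550 = $1,055. That would push OOP to $2,455, over the $1,500 cap, so owner pays $1,500 − $1,400 = $100. Insurer: $10,550 − $100 = $10,450.

$10,450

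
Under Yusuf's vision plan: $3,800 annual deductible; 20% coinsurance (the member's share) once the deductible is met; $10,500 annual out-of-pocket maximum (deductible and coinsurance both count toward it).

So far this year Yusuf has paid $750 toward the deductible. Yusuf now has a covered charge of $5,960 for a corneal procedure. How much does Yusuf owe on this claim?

$3,632

Deductible still to meet: $3,800 − $750 = $3,050.
After the $3,050 deductible portion, $5,960 − $3,050 = $2,910 is subject to coinsurance.
20% of $2,910 = $582 falls to the member.
So the member owes $3,050 + $582 = $3,632 before any cap.
Year-to-date out-of-pocket becomes $750 + $3,632 = $4,382, still under the $10,500 maximum, so no cap applies.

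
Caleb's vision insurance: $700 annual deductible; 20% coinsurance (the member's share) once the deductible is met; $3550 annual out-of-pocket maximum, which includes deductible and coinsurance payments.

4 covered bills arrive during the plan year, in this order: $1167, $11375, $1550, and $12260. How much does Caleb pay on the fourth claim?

Claim 1 ($1167): $700 finishes the deductible; $467 goes to coinsurance; member's 20% is $93.40. Cost to member: $793.40. OOP to date $793.40.
Claim 2 ($11375): 20% coinsurance on $11375 = $2275. Member owes $2275 (running OOP $3068.40).
Claim 3 ($1550): deductible met; 20% of $1550 = $310. Cost to member: $310. OOP to date $3378.40.
Claim 4 ($12260): deductible already satisfied, so member's share is 20% × $12260 = $2452. That would push OOP to $5830.40, over the $3550 cap, so member pays $3550 − $3378.40 = $171.60.

$171.60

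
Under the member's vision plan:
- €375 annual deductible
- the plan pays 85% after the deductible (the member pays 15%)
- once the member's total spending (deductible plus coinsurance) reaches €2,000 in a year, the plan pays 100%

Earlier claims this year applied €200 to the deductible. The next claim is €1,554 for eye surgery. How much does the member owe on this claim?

Remaining deductible: €375 − €200 = €175.
The remaining €1,379 (= €1,554 − €175) moves to coinsurance.
Member's 15% share of €1,379 is €206.85.
So the member owes €175 + €206.85 = €381.85 before any cap.
Cumulative spending €200 + €381.85 = €581.85 stays under the €2,000 maximum.

€381.85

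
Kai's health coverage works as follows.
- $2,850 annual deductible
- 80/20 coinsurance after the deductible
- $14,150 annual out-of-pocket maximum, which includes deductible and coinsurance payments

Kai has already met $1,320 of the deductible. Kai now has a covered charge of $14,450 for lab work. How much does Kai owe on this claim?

$1,320 of the $2,850 deductible is already met, leaving $1,530.
After the $1,530 deductible portion, $14,450 − $1,530 = $12,920 is subject to coinsurance.
20% of $12,920 = $2,584 falls to the patient.
So the patient owes $1,530 + $2,584 = $4,114 before any cap.
Year-to-date out-of-pocket becomes $1,320 + $4,114 = $5,434, still under the $14,150 maximum, so no cap applies.

$4,114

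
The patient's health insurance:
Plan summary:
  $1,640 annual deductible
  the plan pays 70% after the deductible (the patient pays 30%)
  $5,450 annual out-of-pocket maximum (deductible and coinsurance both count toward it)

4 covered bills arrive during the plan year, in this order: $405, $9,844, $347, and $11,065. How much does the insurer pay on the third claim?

$242.90

Bill 1, $405: entire amount goes to the deductible. Patient owes $405 (running OOP $405). Insurer: $405 − $405 = $0.
Bill 2, $9,844: $1,235 to deductible, leaving $8,609; 30% of $8,609 = $2,582.70. Patient owes $3,817.70 (running OOP $4,222.70). Insurer: $9,844 − $3,817.70 = $6,026.30.
Bill 3, $347: 30% coinsurance on $347 = $104.10. Patient pays $104.10; OOP now $4,326.80. Insurer: $347 − $104.10 = $242.90.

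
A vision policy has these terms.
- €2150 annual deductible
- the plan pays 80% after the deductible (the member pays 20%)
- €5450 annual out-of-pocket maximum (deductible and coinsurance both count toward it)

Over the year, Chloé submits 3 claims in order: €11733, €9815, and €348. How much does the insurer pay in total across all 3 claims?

€16446

Bill 1, €11733: €2150 finishes the deductible; €9583 goes to coinsurance; coinsurance €9583 × 20% = €1916.60. Member owes €4066.60 (running OOP €4066.60). Plan pays €11733 − €4066.60 = €7666.40.
Bill 2, €9815: 20% coinsurance on €9815 = €1963. That would push OOP to €6029.60, over the €5450 cap, so member pays €5450 − €4066.60 = €1383.40. Insurer: €9815 − €1383.40 = €8431.60.
Bill 3, €348: deductible met; 20% of €348 = €69.60. Adding that to €5450 gives €5519.60, past the €5450 cap; member pays only €5450 − €5450 = €0. Plan pays €348 − €0 = €348.
Insurer total = bills − member's total = €21896 − €5450 = €16446.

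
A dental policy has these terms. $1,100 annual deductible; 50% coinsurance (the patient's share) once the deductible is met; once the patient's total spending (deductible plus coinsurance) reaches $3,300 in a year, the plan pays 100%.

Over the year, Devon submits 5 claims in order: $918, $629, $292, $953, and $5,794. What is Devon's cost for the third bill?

Claim 1 — $918: fully absorbed by the deductible. Cost to patient: $918. OOP to date $918.
Claim 2 — $629: $182 to deductible, leaving $447; 50% of $447 = $223.50. Patient owes $405.50 (running OOP $1,323.50).
Claim 3 — $292: 50% coinsurance on $292 = $146. Cost to patient: $146. OOP to date $1,469.50.

$146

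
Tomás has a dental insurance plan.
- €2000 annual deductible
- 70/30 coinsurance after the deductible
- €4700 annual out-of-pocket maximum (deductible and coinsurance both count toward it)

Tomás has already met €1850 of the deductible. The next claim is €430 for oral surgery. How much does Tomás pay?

€234

Remaining deductible: €2000 − €1850 = €150.
That leaves €430 − €150 = €280 for coinsurance.
30% of €280 = €84 falls to the patient.
That puts the patient's cost at €150 + €84 = €234 before any cap.
Cumulative spending €1850 + €234 = €2084 stays under the €4700 maximum.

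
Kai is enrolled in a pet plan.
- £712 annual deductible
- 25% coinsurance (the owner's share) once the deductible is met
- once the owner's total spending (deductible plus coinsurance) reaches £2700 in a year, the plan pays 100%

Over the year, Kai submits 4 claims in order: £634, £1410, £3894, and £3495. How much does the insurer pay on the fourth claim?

Bill 1, £634: all of it applies to the deductible. Owner owes £634 (running OOP £634). Plan pays £634 − £634 = £0.
Bill 2, £1410: £78 to deductible, leaving £1332; owner's 25% is £333. Owner pays £411; OOP now £1045. Plan pays £1410 − £411 = £999.
Bill 3, £3894: 25% coinsurance on £3894 = £973.50. Owner owes £973.50 (running OOP £2018.50). Plan pays £3894 − £973.50 = £2920.50.
Bill 4, £3495: deductible already satisfied, so owner's share is 25% × £3495 = £873.75. Adding that to £2018.50 gives £2892.25, past the £2700 cap; owner pays only £2700 − £2018.50 = £681.50. Plan pays £3495 − £681.50 = £2813.50.

£2813.50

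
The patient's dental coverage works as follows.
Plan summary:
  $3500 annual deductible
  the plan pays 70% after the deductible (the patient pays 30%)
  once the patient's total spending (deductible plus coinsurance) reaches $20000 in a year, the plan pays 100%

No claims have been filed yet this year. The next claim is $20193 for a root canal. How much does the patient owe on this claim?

$8507.90

Nothing has been paid toward the $3500 deductible, so the first $3500 of this charge is applied there.
The remaining $16693 (= $20193 − $3500) moves to coinsurance.
30% of $16693 = $5007.90 falls to the patient.
So the patient owes $3500 + $5007.90 = $8507.90 before any cap.
Cumulative spending $0 + $8507.90 = $8507.90 stays under the $20000 maximum.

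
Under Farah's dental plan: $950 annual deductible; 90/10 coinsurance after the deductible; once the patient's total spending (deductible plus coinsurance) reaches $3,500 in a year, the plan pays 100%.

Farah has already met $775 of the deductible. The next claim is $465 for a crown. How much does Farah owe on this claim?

$775 of the $950 deductible is already met, leaving $175.
After the $175 deductible portion, $465 − $175 = $290 is subject to coinsurance.
Patient's 10% share of $290 is $29.
Patient responsibility before any cap: $175 + $29 = $204.
Total out-of-pocket so far would be $775 + $204 = $979, below the $3,500 cap — no reduction.

$204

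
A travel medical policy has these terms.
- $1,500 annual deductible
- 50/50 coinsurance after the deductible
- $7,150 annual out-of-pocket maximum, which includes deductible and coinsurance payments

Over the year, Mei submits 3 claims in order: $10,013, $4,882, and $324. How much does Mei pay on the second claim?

$1,393.50

Bill 1, $10,013: deductible takes $1,500, $8,513 remains; 50% of $8,513 = $4,256.50. Cost to traveler: $5,756.50. OOP to date $5,756.50.
Bill 2, $4,882: deductible met; 50% of $4,882 = $2,441. OOP would hit $8,197.50 > $7,150, so the cap limits the traveler to $7,150 − $5,756.50 = $1,393.50.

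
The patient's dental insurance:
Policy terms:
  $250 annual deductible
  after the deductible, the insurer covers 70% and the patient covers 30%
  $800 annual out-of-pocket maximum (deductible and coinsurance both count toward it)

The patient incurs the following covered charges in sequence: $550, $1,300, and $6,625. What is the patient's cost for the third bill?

Claim 1 — $550: $250 to deductible, leaving $300; coinsurance $300 × 30% = $90. Patient pays $340; OOP now $340.
Claim 2 — $1,300: deductible met; 30% of $1,300 = $390. Patient owes $390 (running OOP $730).
Claim 3 — $6,625: 30% coinsurance on $6,625 = $1,987.50. That would push OOP to $2,717.50, over the $800 cap, so patient pays $800 − $730 = $70.

$70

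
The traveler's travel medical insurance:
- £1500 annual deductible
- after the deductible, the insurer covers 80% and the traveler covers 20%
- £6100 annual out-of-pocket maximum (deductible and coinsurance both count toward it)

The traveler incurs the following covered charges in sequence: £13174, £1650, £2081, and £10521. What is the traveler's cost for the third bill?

Claim 1 (£13174): £1500 finishes the deductible; £11674 goes to coinsurance; coinsurance £11674 × 20% = £2334.80. Traveler pays £3834.80; OOP now £3834.80.
Claim 2 (£1650): deductible already satisfied, so traveler's share is 20% × £1650 = £330. Cost to traveler: £330. OOP to date £4164.80.
Claim 3 (£2081): deductible met; 20% of £2081 = £416.20. Traveler pays £416.20; OOP now £4581.

£416.20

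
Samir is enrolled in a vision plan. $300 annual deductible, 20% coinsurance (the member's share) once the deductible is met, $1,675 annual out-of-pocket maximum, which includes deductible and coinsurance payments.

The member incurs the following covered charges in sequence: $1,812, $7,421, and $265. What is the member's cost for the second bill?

$1,072.60

Bill 1, $1,812: $300 to deductible, leaving $1,512; member's 20% is $302.40. Member owes $602.40 (running OOP $602.40).
Bill 2, $7,421: deductible already satisfied, so member's share is 20% × $7,421 = $1,484.20. Adding that to $602.40 gives $2,086.60, past the $1,675 cap; member pays only $1,675 − $602.40 = $1,072.60.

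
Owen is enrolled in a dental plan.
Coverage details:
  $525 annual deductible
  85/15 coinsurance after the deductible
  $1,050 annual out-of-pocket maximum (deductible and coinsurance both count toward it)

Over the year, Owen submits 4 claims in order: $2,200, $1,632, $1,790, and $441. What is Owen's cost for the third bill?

#1 ($2,200): $525 to deductible, leaving $1,675; coinsurance $1,675 × 15% = $251.25. Patient owes $776.25 (running OOP $776.25).
#2 ($1,632): deductible met; 15% of $1,632 = $244.80. Cost to patient: $244.80. OOP to date $1,021.05.
#3 ($1,790): deductible already satisfied, so patient's share is 15% × $1,790 = $268.50. OOP would hit $1,289.55 > $1,050, so the cap limits the patient to $1,050 − $1,021.05 = $28.95.

$28.95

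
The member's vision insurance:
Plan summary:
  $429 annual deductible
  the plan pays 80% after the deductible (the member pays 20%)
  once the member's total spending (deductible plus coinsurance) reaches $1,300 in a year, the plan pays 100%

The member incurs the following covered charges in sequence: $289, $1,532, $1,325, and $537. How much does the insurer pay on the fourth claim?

Bill 1, $289: fully absorbed by the deductible. Cost to member: $289. OOP to date $289. Insurer: $289 − $289 = $0.
Bill 2, $1,532: $140 to deductible, leaving $1,392; member's 20% is $278.40. Member pays $418.40; OOP now $707.40. Insurer: $1,532 − $418.40 = $1,113.60.
Bill 3, $1,325: 20% coinsurance on $1,325 = $265. Cost to member: $265. OOP to date $972.40. Plan pays $1,325 − $265 = $1,060.
Bill 4, $537: 20% coinsurance on $537 = $107.40. Cost to member: $107.40. OOP to date $1,079.80. Insurer: $537 − $107.40 = $429.60.

$429.60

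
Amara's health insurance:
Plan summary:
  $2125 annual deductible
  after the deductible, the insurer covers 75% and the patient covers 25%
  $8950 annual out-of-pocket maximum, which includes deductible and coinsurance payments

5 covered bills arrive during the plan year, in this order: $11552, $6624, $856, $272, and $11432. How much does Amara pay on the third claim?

Claim 1 — $11552: deductible takes $2125, $9427 remains; coinsurance $9427 × 25% = $2356.75. Patient pays $4481.75; OOP now $4481.75.
Claim 2 — $6624: deductible already satisfied, so patient's share is 25% × $6624 = $1656. Patient pays $1656; OOP now $6137.75.
Claim 3 — $856: deductible met; 25% of $856 = $214. Cost to patient: $214. OOP to date $6351.75.

$214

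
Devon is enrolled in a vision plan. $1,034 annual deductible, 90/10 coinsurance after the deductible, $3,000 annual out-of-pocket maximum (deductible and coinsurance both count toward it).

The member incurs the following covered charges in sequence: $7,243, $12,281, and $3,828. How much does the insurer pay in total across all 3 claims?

$20,352

Claim 1 ($7,243): deductible takes $1,034, $6,209 remains; 10% of $6,209 = $620.90. Member pays $1,654.90; OOP now $1,654.90. Plan pays $7,243 − $1,654.90 = $5,588.10.
Claim 2 ($12,281): 10% coinsurance on $12,281 = $1,228.10. Member owes $1,228.10 (running OOP $2,883). Insurer: $12,281 − $1,228.10 = $11,052.90.
Claim 3 ($3,828): deductible met; 10% of $3,828 = $382.80. That would push OOP to $3,265.80, over the $3,000 cap, so member pays $3,000 − $2,883 = $117. Insurer: $3,828 − $117 = $3,711.
Insurer total: $5,588.10 + $11,052.90 + $3,711 = $20,352.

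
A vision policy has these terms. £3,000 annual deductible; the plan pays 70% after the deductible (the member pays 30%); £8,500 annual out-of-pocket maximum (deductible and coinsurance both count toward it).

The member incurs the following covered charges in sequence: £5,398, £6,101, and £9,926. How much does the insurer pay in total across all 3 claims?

£12,925

Claim 1 (£5,398): £3,000 to deductible, leaving £2,398; 30% of £2,398 = £719.40. Member owes £3,719.40 (running OOP £3,719.40). Plan pays £5,398 − £3,719.40 = £1,678.60.
Claim 2 (£6,101): deductible already satisfied, so member's share is 30% × £6,101 = £1,830.30. Member pays £1,830.30; OOP now £5,549.70. Plan pays £6,101 − £1,830.30 = £4,270.70.
Claim 3 (£9,926): deductible met; 30% of £9,926 = £2,977.80. Adding that to £5,549.70 gives £8,527.50, past the £8,500 cap; member pays only £8,500 − £5,549.70 = £2,950.30. Insurer: £9,926 − £2,950.30 = £6,975.70.
Insurer total = bills − member's total = £21,425 − £8,500 = £12,925.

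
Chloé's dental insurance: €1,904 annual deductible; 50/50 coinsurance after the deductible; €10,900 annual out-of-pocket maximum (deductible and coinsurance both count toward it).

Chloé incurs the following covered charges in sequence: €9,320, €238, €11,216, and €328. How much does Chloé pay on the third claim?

€5,169

#1 (€9,320): €1,904 to deductible, leaving €7,416; coinsurance €7,416 × 50% = €3,708. Cost to patient: €5,612. OOP to date €5,612.
#2 (€238): deductible met; 50% of €238 = €119. Cost to patient: €119. OOP to date €5,731.
#3 (€11,216): 50% coinsurance on €11,216 = €5,608. OOP would hit €11,339 > €10,900, so the cap limits the patient to €10,900 − €5,731 = €5,169.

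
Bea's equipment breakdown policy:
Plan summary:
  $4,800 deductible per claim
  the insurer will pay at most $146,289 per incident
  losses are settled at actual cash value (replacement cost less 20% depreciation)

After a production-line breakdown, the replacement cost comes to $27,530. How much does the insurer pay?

$17,224

Depreciate 20%: the covered value is $27,530 × 0.8 = $22,024.
Subtract the deductible: $22,024 − $4,800 = $17,224.
That's under the $146,289 cap, so the insurer reimburses the full $17,224.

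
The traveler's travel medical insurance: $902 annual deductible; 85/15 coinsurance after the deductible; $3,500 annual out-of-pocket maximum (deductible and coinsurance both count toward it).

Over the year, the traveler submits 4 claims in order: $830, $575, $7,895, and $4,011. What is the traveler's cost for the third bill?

$1,184.25

Claim 1 — $830: entire amount goes to the deductible. Cost to traveler: $830. OOP to date $830.
Claim 2 — $575: $72 to deductible, leaving $503; coinsurance $503 × 15% = $75.45. Cost to traveler: $147.45. OOP to date $977.45.
Claim 3 — $7,895: 15% coinsurance on $7,895 = $1,184.25. Traveler owes $1,184.25 (running OOP $2,161.70).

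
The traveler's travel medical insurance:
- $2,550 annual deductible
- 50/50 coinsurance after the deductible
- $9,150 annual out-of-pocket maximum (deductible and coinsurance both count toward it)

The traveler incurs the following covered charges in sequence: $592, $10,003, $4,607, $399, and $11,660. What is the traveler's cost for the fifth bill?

Claim 1 — $592: fully absorbed by the deductible. Cost to traveler: $592. OOP to date $592.
Claim 2 — $10,003: deductible takes $1,958, $8,045 remains; 50% of $8,045 = $4,022.50. Traveler owes $5,980.50 (running OOP $6,572.50).
Claim 3 — $4,607: deductible met; 50% of $4,607 = $2,303.50. Traveler owes $2,303.50 (running OOP $8,876).
Claim 4 — $399: deductible already satisfied, so traveler's share is 50% × $399 = $199.50. Cost to traveler: $199.50. OOP to date $9,075.50.
Claim 5 — $11,660: 50% coinsurance on $11,660 = $5,830. OOP would hit $14,905.50 > $9,150, so the cap limits the traveler to $9,150 − $9,075.50 = $74.50.

$74.50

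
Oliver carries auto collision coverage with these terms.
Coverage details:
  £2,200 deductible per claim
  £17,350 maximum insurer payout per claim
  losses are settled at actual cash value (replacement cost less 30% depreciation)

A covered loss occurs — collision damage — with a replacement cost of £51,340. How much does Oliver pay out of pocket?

Actual cash value after 30% depreciation: £51,340 × 70% = £35,938.
Subtract the deductible: £35,938 − £2,200 = £33,738.
The £17,350 per-incident cap binds; insurer pays £17,350.
Out of pocket: £51,340 − £17,350 = £33,990.

£33,990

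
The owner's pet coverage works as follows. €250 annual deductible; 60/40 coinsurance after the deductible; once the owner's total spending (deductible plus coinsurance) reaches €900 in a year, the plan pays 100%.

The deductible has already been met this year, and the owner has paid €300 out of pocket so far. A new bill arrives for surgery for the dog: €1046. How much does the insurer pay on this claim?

The deductible is already satisfied, so the full bill goes to coinsurance.
Coinsurance: €1046 × 40% = €418.40.
Year-to-date out-of-pocket becomes €300 + €418.40 = €718.40, still under the €900 maximum, so no cap applies.
The plan picks up €1046 − €418.40 = €627.60.

€627.60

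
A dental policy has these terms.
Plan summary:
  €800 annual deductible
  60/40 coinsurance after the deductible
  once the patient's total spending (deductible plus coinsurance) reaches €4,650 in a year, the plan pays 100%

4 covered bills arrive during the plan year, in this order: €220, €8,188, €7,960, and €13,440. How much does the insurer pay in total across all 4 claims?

Claim 1 (€220): entire amount goes to the deductible. Patient owes €220 (running OOP €220). Insurer: €220 − €220 = €0.
Claim 2 (€8,188): deductible takes €580, €7,608 remains; 40% of €7,608 = €3,043.20. Patient pays €3,623.20; OOP now €3,843.20. Plan pays €8,188 − €3,623.20 = €4,564.80.
Claim 3 (€7,960): deductible met; 40% of €7,960 = €3,184. Adding that to €3,843.20 gives €7,027.20, past the €4,650 cap; patient pays only €4,650 − €3,843.20 = €806.80. Plan pays €7,960 − €806.80 = €7,153.20.
Claim 4 (€13,440): deductible already satisfied, so patient's share is 40% × €13,440 = €5,376. That would push OOP to €10,026, over the €4,650 cap, so patient pays €4,650 − €4,650 = €0. Insurer: €13,440 − €0 = €13,440.
Insurer total = bills − patient's total = €29,808 − €4,650 = €25,158.

€25,158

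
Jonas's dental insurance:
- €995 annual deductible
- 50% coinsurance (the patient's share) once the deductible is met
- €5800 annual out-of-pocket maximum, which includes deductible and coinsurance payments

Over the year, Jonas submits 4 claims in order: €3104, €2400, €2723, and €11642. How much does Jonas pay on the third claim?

€1361.50

Claim 1 — €3104: €995 to deductible, leaving €2109; patient's 50% is €1054.50. Patient pays €2049.50; OOP now €2049.50.
Claim 2 — €2400: deductible met; 50% of €2400 = €1200. Patient owes €1200 (running OOP €3249.50).
Claim 3 — €2723: 50% coinsurance on €2723 = €1361.50. Patient owes €1361.50 (running OOP €4611).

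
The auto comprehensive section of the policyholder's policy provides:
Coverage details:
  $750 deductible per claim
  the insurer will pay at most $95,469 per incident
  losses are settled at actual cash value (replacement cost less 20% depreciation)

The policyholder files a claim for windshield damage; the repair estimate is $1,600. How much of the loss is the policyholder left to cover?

Depreciate 20%: the covered value is $1,600 × 0.8 = $1,280.
Less the $750 deductible: $1,280 − $750 = $530.
$530 ≤ $95,469, so the limit doesn't bind; insurer pays $530.
The policyholder bears the rest of the original loss: $1,600 − $530 = $1,070.

$1,070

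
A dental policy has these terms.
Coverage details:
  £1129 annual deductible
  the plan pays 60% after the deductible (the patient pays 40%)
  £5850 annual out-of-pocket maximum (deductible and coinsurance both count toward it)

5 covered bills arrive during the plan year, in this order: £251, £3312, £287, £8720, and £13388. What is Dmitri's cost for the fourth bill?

Claim 1 (£251): all of it applies to the deductible. Cost to patient: £251. OOP to date £251.
Claim 2 (£3312): £878 to deductible, leaving £2434; coinsurance £2434 × 40% = £973.60. Patient owes £1851.60 (running OOP £2102.60).
Claim 3 (£287): deductible already satisfied, so patient's share is 40% × £287 = £114.80. Cost to patient: £114.80. OOP to date £2217.40.
Claim 4 (£8720): deductible met; 40% of £8720 = £3488. Patient pays £3488; OOP now £5705.40.

£3488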